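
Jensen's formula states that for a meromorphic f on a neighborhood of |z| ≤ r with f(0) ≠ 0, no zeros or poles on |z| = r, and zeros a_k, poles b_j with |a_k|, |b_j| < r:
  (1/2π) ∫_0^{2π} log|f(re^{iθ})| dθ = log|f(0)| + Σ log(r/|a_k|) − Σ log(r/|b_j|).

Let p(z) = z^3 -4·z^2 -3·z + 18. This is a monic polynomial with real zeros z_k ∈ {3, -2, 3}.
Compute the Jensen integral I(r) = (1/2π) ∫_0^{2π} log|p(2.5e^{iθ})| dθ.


Zeros: -2, 3, 3; r = 2.5.
Inside |z| < r: -2. Outside (|z| ≥ r): 3, 3.
p(0) = 18, so log|p(0)| = log(18) = 2.8904.
Apply Jensen: I(r) = log|p(0)| + Σ_k log(r/|z_k|), summed over zeros inside |z| < r.
  log(r/|z_k|) for z_k = -2: log(2.5/2) = 0.2231
  Outside zeros (3, 3) contribute nothing to the Jensen sum.
Sum over inside zeros: 0.2231.
I(r) = log|p(0)| + (inside sum) = 2.8904 + 0.2231 = 3.1135.
Note: since some zeros are outside |z| ≤ r, the simplified n·log(r) form does NOT apply — only the inside zeros contribute.

I(r) ≈ 3.1135.


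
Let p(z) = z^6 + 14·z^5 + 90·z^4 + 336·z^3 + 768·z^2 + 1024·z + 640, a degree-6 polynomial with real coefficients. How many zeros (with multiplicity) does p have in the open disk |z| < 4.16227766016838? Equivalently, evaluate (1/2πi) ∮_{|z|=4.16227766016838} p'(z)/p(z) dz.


The zeros of p are: (-3 + 1i), (-3 - 1i), (-2 + 2i), (-2 - 2i), (-2 + 2i), (-2 - 2i).
Their magnitudes are: 3.162, 3.162, 2.828, 2.828, 2.828, 2.828.
Zeros with |z| < R = 4.16227766016838: (-3 + 1i), (-3 - 1i), (-2 + 2i), (-2 - 2i), (-2 + 2i), (-2 - 2i).
Count = 6.
By the argument principle, (1/2πi) ∮_{|z|=R} p'(z)/p(z) dz equals exactly this count.

Number of zeros inside |z| < 4.16227766016838: 6.


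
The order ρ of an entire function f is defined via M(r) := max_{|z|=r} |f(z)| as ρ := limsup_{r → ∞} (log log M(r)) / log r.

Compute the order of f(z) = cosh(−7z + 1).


cosh(w) is a linear combination of e^{iw} and e^{−iw} (or e^w, e^{−w} in the hyperbolic case), so |cosh(w)| ≤ e^{|w|}. With w = −7z + 1, |w| ≤ 7|z| + 1 = 7r + 1 on |z| = r, giving M(r) ≤ e^{7r + 1}, so ρ ≤ 1. On a suitable ray (z = it for sin/cos; z = t for sinh/cosh, t real → ∞), |cosh(−7z + 1)| grows like e^{7|t|}/2, so ρ ≥ 1. Hence ρ = 1.
Therefore ρ = 1.

Order ρ = 1.


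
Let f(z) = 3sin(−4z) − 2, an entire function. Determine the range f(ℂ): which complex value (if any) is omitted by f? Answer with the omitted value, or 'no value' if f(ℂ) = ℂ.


Little Picard bounds the complement of f(ℂ) to at most one point.
sin is entire and surjective onto ℂ: for every w ∈ ℂ, sin(ζ) = w has a solution ζ ∈ ℂ (e.g., via the complex inverse arcsin). With ζ = −4z this gives z = ζ/(-4). Then 3·sin(−4z) takes every value in 3·ℂ = ℂ, and adding -2 is a bijection of ℂ. So f is surjective and omits no value. (Note: only on the real line is sin bounded by [−1, 1].)

Omitted value: no value.


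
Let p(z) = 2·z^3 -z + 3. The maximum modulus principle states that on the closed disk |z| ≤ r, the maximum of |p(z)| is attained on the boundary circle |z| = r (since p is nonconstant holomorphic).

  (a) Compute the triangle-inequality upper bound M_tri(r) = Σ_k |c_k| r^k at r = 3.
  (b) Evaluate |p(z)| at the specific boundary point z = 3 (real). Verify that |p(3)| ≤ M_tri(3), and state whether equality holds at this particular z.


Coefficients: c_0 = 3, c_1 = -1, c_2 = 0, c_3 = 2. Radius r = 3.
Part (a). Triangle bound: M_tri(r) = Σ_k |c_k| r^k
  = |3|·3^0 + |-1|·3^1 + |0|·3^2 + |2|·3^3
  = 3 + 3 + 0 + 54 = 60.
This bounds M(r) := max_{|z|=r} |p(z)| from above; equality holds iff all terms c_k z^k can be made to align in phase at a single z on |z|=r.
Part (b). At z = 3 (real, on the circle |z| = r):
  p(3) = (3)·3^0 + (-1)·3^1 + (0)·3^2 + (2)·3^3 = 54.
  |p(3)| = 54.
Check: |p(3)| = 54 ≤ 60 = M_tri(3). ✓ Equality does not hold at z = 3 (the coefficients have mixed signs, so the terms do not all align in phase there).

M_tri(3) = 60; |p(3)| = 54; equality at z=3: no.


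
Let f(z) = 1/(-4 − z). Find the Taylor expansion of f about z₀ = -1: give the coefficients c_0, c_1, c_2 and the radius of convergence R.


Let w = z − z₀, so z = z₀ + w.
Then -4 − z = -4 − (z₀ + w) = (-4 − z₀) − w = -3 − w.
f(z) = 1/(-3 − w) = (1/(-3)) · 1/(1 − w/(-3)) = Σ_{n≥0} w^n / (-3)^(n+1).
So c_n = 1/(-3)^(n+1):
  c_0 = 1/(-3)^1 = -1/3.
  c_1 = 1/(-3)^2 = 1/9.
  c_2 = 1/(-3)^3 = -1/27.
The series is valid for |w/d| < 1, i.e. |z − z₀| < |d|.
Radius of convergence: R = |-4 − z₀| = |-3| = 3 (distance from z₀ to the singularity z = -4).

c_0 = -1/3, c_1 = 1/9, c_2 = -1/27; R = 3.


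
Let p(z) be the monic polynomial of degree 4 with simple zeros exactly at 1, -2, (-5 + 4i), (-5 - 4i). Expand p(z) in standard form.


The polynomial is p(z) = ∏_{α ∈ S} (z − α), where S = {1, -2, (-5 + 4i), (-5 - 4i)}.
Expanding the product yields: p(z) = z^4 + 11·z^3 + 49·z^2 + 21·z -82.
Note conjugate pairs combine to real quadratics: (z − (-5+4i))(z − (-5−4i)) = z² + 10z + 41.
The resulting polynomial has degree 4 and real coefficients as required.

p(z) = z^4 + 11·z^3 + 49·z^2 + 21·z -82.


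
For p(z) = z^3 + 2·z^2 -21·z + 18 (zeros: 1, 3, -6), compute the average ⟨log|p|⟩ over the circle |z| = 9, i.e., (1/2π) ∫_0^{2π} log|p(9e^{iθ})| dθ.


Zeros: -6, 1, 3; r = 9.
Inside |z| < r: -6, 1, 3. Outside (|z| ≥ r): ∅.
p(0) = 18, so log|p(0)| = log(18) = 2.8904.
Apply Jensen: I(r) = log|p(0)| + Σ_k log(r/|z_k|), summed over zeros inside |z| < r.
  log(r/|z_k|) for z_k = 1: log(9/1) = 2.1972
  log(r/|z_k|) for z_k = 3: log(9/3) = 1.0986
  log(r/|z_k|) for z_k = -6: log(9/6) = 0.4055
Sum over inside zeros: 3.7013.
I(r) = log|p(0)| + (inside sum) = 2.8904 + 3.7013 = 6.5917.
Closed form (all zeros inside, monic): I(r) = n·log(r) = 3·log(9) = 6.5917. ✓

I(r) ≈ 6.5917.


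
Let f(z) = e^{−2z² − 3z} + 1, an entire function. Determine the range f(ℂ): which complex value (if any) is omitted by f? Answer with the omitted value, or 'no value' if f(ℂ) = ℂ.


Little Picard bounds the complement of f(ℂ) to at most one point.
The exponent g(z) = −2z² − 3z is a nonconstant polynomial, hence surjective onto ℂ. So e^{g(z)} takes every value in {e^w : w ∈ ℂ} = ℂ ∖ {0}. Adding 1 shifts the range to ℂ ∖ {1}. f omits exactly 1.

Omitted value: 1.


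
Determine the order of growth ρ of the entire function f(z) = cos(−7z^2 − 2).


Write cos(w) = (e^{iw} ± e^{−iw})/(2 or 2i), so |cos(w)| ≤ e^{|w|}. With w = −7z^2 − 2, |w| ≤ 7r^2 + 2 on |z|=r, giving M(r) ≤ e^{7r^2 + 2} and ρ ≤ 2. For the lower bound, choose z on |z|=r with -7z^2 purely imaginary of modulus 7r^2; then |cos(−7z^2 − 2)| grows like e^{7r^2}/2, so ρ ≥ 2. Hence ρ = 2.
Therefore ρ = 2.

Order ρ = 2.


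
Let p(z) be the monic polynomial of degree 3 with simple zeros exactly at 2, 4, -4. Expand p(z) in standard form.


The polynomial is p(z) = ∏_{α ∈ S} (z − α), where S = {2, 4, -4}.
Expanding the product yields: p(z) = z^3 -2·z^2 -16·z + 32.
The resulting polynomial has degree 3 and real coefficients as required.

p(z) = z^3 -2·z^2 -16·z + 32.


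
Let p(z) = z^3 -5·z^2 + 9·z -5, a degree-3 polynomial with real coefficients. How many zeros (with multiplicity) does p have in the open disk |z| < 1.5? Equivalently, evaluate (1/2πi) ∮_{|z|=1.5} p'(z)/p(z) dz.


The zeros of p are: 1, (2 + 1i), (2 - 1i).
Their magnitudes are: 1, 2.236, 2.236.
Zeros with |z| < R = 1.5: 1.
Count = 1.
By the argument principle, (1/2πi) ∮_{|z|=R} p'(z)/p(z) dz equals exactly this count.

Number of zeros inside |z| < 1.5: 1.


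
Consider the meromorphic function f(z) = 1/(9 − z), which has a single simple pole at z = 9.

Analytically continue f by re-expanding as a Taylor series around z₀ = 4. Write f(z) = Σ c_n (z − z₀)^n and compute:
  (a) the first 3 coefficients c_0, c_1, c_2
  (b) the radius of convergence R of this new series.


Let w = z − z₀, so z = z₀ + w.
Then 9 − z = 9 − (z₀ + w) = (9 − z₀) − w = 5 − w.
f(z) = 1/(5 − w) = (1/(5)) · 1/(1 − w/(5)) = Σ_{n≥0} w^n / (5)^(n+1).
So c_n = 1/(5)^(n+1):
  c_0 = 1/(5)^1 = 1/5.
  c_1 = 1/(5)^2 = 1/25.
  c_2 = 1/(5)^3 = 1/125.
The series is valid for |w/d| < 1, i.e. |z − z₀| < |d|.
Radius of convergence: R = |9 − z₀| = |5| = 5 (distance from z₀ to the singularity z = 9).

c_0 = 1/5, c_1 = 1/25, c_2 = 1/125; R = 5.


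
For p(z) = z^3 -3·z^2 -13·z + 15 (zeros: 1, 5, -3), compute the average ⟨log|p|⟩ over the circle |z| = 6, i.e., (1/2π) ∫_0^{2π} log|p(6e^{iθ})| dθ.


Zeros: -3, 1, 5; r = 6.
Inside |z| < r: -3, 1, 5. Outside (|z| ≥ r): ∅.
p(0) = 15, so log|p(0)| = log(15) = 2.7081.
Apply Jensen: I(r) = log|p(0)| + Σ_k log(r/|z_k|), summed over zeros inside |z| < r.
  log(r/|z_k|) for z_k = 1: log(6/1) = 1.7918
  log(r/|z_k|) for z_k = 5: log(6/5) = 0.1823
  log(r/|z_k|) for z_k = -3: log(6/3) = 0.6931
Sum over inside zeros: 2.6672.
I(r) = log|p(0)| + (inside sum) = 2.7081 + 2.6672 = 5.3753.
Closed form (all zeros inside, monic): I(r) = n·log(r) = 3·log(6) = 5.3753. ✓

I(r) ≈ 5.3753.


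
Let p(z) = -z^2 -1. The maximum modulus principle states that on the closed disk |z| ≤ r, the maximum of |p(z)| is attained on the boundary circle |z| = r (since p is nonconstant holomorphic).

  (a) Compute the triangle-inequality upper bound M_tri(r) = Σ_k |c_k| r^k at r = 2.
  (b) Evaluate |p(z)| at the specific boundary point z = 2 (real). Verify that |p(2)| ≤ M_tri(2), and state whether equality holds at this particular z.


Coefficients: c_0 = -1, c_1 = 0, c_2 = -1. Radius r = 2.
Part (a). Triangle bound: M_tri(r) = Σ_k |c_k| r^k
  = |-1|·2^0 + |0|·2^1 + |-1|·2^2
  = 1 + 0 + 4 = 5.
This bounds M(r) := max_{|z|=r} |p(z)| from above; equality holds iff all terms c_k z^k can be made to align in phase at a single z on |z|=r.
Part (b). At z = 2 (real, on the circle |z| = r):
  p(2) = (-1)·2^0 + (0)·2^1 + (-1)·2^2 = -5.
  |p(2)| = 5.
Since all nonzero coefficients share the same sign, |p(2)| = 5 = M_tri(2); the triangle bound is attained at z = 2, so in fact M(r) = 5.

M_tri(2) = 5; |p(2)| = 5; equality at z=2: yes.


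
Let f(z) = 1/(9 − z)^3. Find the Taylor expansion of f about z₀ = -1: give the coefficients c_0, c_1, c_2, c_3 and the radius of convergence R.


Let w = z − z₀, so z = z₀ + w.
Then 9 − z = 9 − (z₀ + w) = (9 − z₀) − w = 10 − w.
f(z) = 1/(10 − w)^3 = (1/(10)^3) · (1 − w/(10))^{−3}.
By the binomial series (1−u)^{−3} = Σ_{n≥0} C(n+2, 2) u^n for |u|<1, with u = w/(10):
  c_n = C(n+2, 2) / (10)^(n+3).
  c_0 = 1/(10)^3 = 1/1000.
  c_1 = 3/(10)^4 = 3/10000.
  c_2 = 6/(10)^5 = 3/50000.
  c_3 = 10/(10)^6 = 1/100000.
The series is valid for |w/d| < 1, i.e. |z − z₀| < |d|.
Radius of convergence: R = |9 − z₀| = |10| = 10 (distance from z₀ to the singularity z = 9).

c_0 = 1/1000, c_1 = 3/10000, c_2 = 3/50000, c_3 = 1/100000; R = 10.


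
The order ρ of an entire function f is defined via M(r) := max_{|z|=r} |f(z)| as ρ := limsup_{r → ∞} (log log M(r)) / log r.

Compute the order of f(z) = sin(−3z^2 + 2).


Write sin(w) = (e^{iw} ± e^{−iw})/(2 or 2i), so |sin(w)| ≤ e^{|w|}. With w = −3z^2 + 2, |w| ≤ 3r^2 + 2 on |z|=r, giving M(r) ≤ e^{3r^2 + 2} and ρ ≤ 2. For the lower bound, choose z on |z|=r with -3z^2 purely imaginary of modulus 3r^2; then |sin(−3z^2 + 2)| grows like e^{3r^2}/2, so ρ ≥ 2. Hence ρ = 2.
Therefore ρ = 2.

Order ρ = 2.


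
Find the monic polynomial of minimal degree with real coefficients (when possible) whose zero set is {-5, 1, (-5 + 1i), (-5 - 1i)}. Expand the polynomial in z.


The polynomial is p(z) = ∏_{α ∈ S} (z − α), where S = {-5, 1, (-5 + 1i), (-5 - 1i)}.
Expanding the product yields: p(z) = z^4 + 14·z^3 + 61·z^2 + 54·z -130.
Note conjugate pairs combine to real quadratics: (z − (-5+1i))(z − (-5−1i)) = z² + 10z + 26.
The resulting polynomial has degree 4 and real coefficients as required.

p(z) = z^4 + 14·z^3 + 61·z^2 + 54·z -130.


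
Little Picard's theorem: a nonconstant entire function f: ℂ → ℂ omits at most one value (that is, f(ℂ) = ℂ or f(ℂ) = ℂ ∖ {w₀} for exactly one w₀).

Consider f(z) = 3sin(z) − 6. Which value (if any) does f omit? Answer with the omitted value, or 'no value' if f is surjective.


Little Picard bounds the complement of f(ℂ) to at most one point.
sin is entire and surjective onto ℂ: for every w ∈ ℂ, sin(ζ) = w has a solution ζ ∈ ℂ (e.g., via the complex inverse arcsin). With ζ = z this gives z = ζ/(1). Then 3·sin(z) takes every value in 3·ℂ = ℂ, and adding -6 is a bijection of ℂ. So f is surjective and omits no value. (Note: only on the real line is sin bounded by [−1, 1].)

Omitted value: no value.


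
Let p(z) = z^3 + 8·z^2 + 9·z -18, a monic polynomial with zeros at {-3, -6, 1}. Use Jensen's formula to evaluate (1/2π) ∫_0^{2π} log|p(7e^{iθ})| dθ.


Zeros: -6, -3, 1; r = 7.
Inside |z| < r: -6, -3, 1. Outside (|z| ≥ r): ∅.
p(0) = -18, so log|p(0)| = log(18) = 2.8904.
Apply Jensen: I(r) = log|p(0)| + Σ_k log(r/|z_k|), summed over zeros inside |z| < r.
  log(r/|z_k|) for z_k = -3: log(7/3) = 0.8473
  log(r/|z_k|) for z_k = -6: log(7/6) = 0.1542
  log(r/|z_k|) for z_k = 1: log(7/1) = 1.9459
Sum over inside zeros: 2.9474.
I(r) = log|p(0)| + (inside sum) = 2.8904 + 2.9474 = 5.8377.
Closed form (all zeros inside, monic): I(r) = n·log(r) = 3·log(7) = 5.8377. ✓

I(r) ≈ 5.8377.


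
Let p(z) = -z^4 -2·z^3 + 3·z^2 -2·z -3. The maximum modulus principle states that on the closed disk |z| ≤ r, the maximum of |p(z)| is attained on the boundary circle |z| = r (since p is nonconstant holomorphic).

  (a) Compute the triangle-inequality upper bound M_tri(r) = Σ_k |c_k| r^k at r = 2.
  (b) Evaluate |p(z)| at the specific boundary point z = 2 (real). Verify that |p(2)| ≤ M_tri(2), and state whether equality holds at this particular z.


Coefficients: c_0 = -3, c_1 = -2, c_2 = 3, c_3 = -2, c_4 = -1. Radius r = 2.
Part (a). Triangle bound: M_tri(r) = Σ_k |c_k| r^k
  = |-3|·2^0 + |-2|·2^1 + |3|·2^2 + |-2|·2^3 + |-1|·2^4
  = 3 + 4 + 12 + 16 + 16 = 51.
This bounds M(r) := max_{|z|=r} |p(z)| from above; equality holds iff all terms c_k z^k can be made to align in phase at a single z on |z|=r.
Part (b). At z = 2 (real, on the circle |z| = r):
  p(2) = (-3)·2^0 + (-2)·2^1 + (3)·2^2 + (-2)·2^3 + (-1)·2^4 = -27.
  |p(2)| = 27.
Check: |p(2)| = 27 ≤ 51 = M_tri(2). ✓ Equality does not hold at z = 2 (the coefficients have mixed signs, so the terms do not all align in phase there).

M_tri(2) = 51; |p(2)| = 27; equality at z=2: no.


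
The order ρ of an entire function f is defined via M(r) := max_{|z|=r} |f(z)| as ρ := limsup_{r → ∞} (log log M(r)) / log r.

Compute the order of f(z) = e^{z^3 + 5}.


|e^{z^3 + 5}| = e^{Re(1·z^3) + 5} ≤ e^{1|z|^3 + 5} = e^{1r^3 + 5} on |z| = r, so ρ ≤ 3. Choosing z on |z|=r so that 1·z^3 is real positive (always possible by picking arg z appropriately) gives |f(z)| = e^{1r^3 + 5}, matching the bound. The additive constant 5 does not affect log log M(r) ~ 3·log r. Hence ρ = 3.
Therefore ρ = 3.

Order ρ = 3.


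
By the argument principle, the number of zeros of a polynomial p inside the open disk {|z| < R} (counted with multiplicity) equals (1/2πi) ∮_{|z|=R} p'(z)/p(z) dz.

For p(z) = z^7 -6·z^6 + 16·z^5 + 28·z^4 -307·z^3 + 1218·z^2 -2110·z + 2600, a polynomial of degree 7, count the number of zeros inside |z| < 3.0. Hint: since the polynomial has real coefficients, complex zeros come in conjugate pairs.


The zeros of p are: (1 + 2i), (1 - 2i), (1 + 3i), (1 - 3i), -4, (3 + 2i), (3 - 2i).
Their magnitudes are: 2.236, 2.236, 3.162, 3.162, 4, 3.606, 3.606.
Zeros with |z| < R = 3.0: (1 + 2i), (1 - 2i).
Count = 2.
By the argument principle, (1/2πi) ∮_{|z|=R} p'(z)/p(z) dz equals exactly this count.

Number of zeros inside |z| < 3.0: 2.


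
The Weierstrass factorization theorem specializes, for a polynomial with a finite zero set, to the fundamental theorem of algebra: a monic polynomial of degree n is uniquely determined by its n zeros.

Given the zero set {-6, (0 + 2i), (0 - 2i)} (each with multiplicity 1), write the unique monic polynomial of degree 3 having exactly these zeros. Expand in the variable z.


The polynomial is p(z) = ∏_{α ∈ S} (z − α), where S = {-6, (0 + 2i), (0 - 2i)}.
Expanding the product yields: p(z) = z^3 + 6·z^2 + 4·z + 24.
Note conjugate pairs combine to real quadratics: (z − (0+2i))(z − (0−2i)) = z² + 4.
The resulting polynomial has degree 3 and real coefficients as required.

p(z) = z^3 + 6·z^2 + 4·z + 24.


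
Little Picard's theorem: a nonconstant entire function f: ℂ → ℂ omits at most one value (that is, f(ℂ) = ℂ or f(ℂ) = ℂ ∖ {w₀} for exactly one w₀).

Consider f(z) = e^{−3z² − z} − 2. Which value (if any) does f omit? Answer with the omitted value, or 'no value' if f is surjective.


Little Picard bounds the complement of f(ℂ) to at most one point.
The exponent g(z) = −3z² − z is a nonconstant polynomial, hence surjective onto ℂ. So e^{g(z)} takes every value in {e^w : w ∈ ℂ} = ℂ ∖ {0}. Adding -2 shifts the range to ℂ ∖ {-2}. f omits exactly -2.

Omitted value: -2.


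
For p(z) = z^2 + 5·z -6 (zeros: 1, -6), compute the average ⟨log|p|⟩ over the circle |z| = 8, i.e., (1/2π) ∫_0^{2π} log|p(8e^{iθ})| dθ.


Zeros: -6, 1; r = 8.
Inside |z| < r: -6, 1. Outside (|z| ≥ r): ∅.
p(0) = -6, so log|p(0)| = log(6) = 1.7918.
Apply Jensen: I(r) = log|p(0)| + Σ_k log(r/|z_k|), summed over zeros inside |z| < r.
  log(r/|z_k|) for z_k = 1: log(8/1) = 2.0794
  log(r/|z_k|) for z_k = -6: log(8/6) = 0.2877
Sum over inside zeros: 2.3671.
I(r) = log|p(0)| + (inside sum) = 1.7918 + 2.3671 = 4.1589.
Closed form (all zeros inside, monic): I(r) = n·log(r) = 2·log(8) = 4.1589. ✓

I(r) ≈ 4.1589.


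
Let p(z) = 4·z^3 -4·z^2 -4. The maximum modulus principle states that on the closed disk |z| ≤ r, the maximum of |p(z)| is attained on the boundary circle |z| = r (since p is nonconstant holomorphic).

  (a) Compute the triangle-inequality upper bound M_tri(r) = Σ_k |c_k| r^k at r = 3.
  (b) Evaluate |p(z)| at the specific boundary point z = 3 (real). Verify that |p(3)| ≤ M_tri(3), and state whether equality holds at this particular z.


Coefficients: c_0 = -4, c_1 = 0, c_2 = -4, c_3 = 4. Radius r = 3.
Part (a). Triangle bound: M_tri(r) = Σ_k |c_k| r^k
  = |-4|·3^0 + |0|·3^1 + |-4|·3^2 + |4|·3^3
  = 4 + 0 + 36 + 108 = 148.
This bounds M(r) := max_{|z|=r} |p(z)| from above; equality holds iff all terms c_k z^k can be made to align in phase at a single z on |z|=r.
Part (b). At z = 3 (real, on the circle |z| = r):
  p(3) = (-4)·3^0 + (0)·3^1 + (-4)·3^2 + (4)·3^3 = 68.
  |p(3)| = 68.
Check: |p(3)| = 68 ≤ 148 = M_tri(3). ✓ Equality does not hold at z = 3 (the coefficients have mixed signs, so the terms do not all align in phase there).

M_tri(3) = 148; |p(3)| = 68; equality at z=3: no.


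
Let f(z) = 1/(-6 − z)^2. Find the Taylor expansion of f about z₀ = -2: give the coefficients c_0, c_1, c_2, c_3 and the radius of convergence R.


Let w = z − z₀, so z = z₀ + w.
Then -6 − z = -6 − (z₀ + w) = (-6 − z₀) − w = -4 − w.
f(z) = 1/(-4 − w)^2 = (1/(-4)^2) · (1 − w/(-4))^{−2}.
By the binomial series (1−u)^{−2} = Σ_{n≥0} C(n+1, 1) u^n for |u|<1, with u = w/(-4):
  c_n = C(n+1, 1) / (-4)^(n+2).
  c_0 = 1/(-4)^2 = 1/16.
  c_1 = 2/(-4)^3 = -1/32.
  c_2 = 3/(-4)^4 = 3/256.
  c_3 = 4/(-4)^5 = -1/256.
The series is valid for |w/d| < 1, i.e. |z − z₀| < |d|.
Radius of convergence: R = |-6 − z₀| = |-4| = 4 (distance from z₀ to the singularity z = -6).

c_0 = 1/16, c_1 = -1/32, c_2 = 3/256, c_3 = -1/256; R = 4.


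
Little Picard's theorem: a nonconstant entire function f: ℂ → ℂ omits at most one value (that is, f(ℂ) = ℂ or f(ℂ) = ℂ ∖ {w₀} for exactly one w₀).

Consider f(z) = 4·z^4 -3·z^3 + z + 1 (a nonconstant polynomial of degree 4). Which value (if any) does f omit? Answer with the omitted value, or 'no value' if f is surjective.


Little Picard bounds the complement of f(ℂ) to at most one point.
For every w ∈ ℂ, the equation p(z) − w = 0 is a nonconstant polynomial in z and hence has at least one root by the fundamental theorem of algebra. So p is surjective onto ℂ, omitting no value.

Omitted value: no value.


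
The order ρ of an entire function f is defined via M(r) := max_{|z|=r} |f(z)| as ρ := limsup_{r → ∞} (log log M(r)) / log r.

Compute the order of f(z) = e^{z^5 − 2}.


|e^{z^5 − 2}| = e^{Re(1·z^5) + -2} ≤ e^{1|z|^5 + -2} = e^{1r^5 + -2} on |z| = r, so ρ ≤ 5. Choosing z on |z|=r so that 1·z^5 is real positive (always possible by picking arg z appropriately) gives |f(z)| = e^{1r^5 + -2}, matching the bound. The additive constant -2 does not affect log log M(r) ~ 5·log r. Hence ρ = 5.
Therefore ρ = 5.

Order ρ = 5.


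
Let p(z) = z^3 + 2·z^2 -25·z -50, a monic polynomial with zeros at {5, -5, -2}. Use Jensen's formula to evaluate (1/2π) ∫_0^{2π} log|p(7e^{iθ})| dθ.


Zeros: -5, -2, 5; r = 7.
Inside |z| < r: -5, -2, 5. Outside (|z| ≥ r): ∅.
p(0) = -50, so log|p(0)| = log(50) = 3.9120.
Apply Jensen: I(r) = log|p(0)| + Σ_k log(r/|z_k|), summed over zeros inside |z| < r.
  log(r/|z_k|) for z_k = 5: log(7/5) = 0.3365
  log(r/|z_k|) for z_k = -5: log(7/5) = 0.3365
  log(r/|z_k|) for z_k = -2: log(7/2) = 1.2528
Sum over inside zeros: 1.9257.
I(r) = log|p(0)| + (inside sum) = 3.9120 + 1.9257 = 5.8377.
Closed form (all zeros inside, monic): I(r) = n·log(r) = 3·log(7) = 5.8377. ✓

I(r) ≈ 5.8377.


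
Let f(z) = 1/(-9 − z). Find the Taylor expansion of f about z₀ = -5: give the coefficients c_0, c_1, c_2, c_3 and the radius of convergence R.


Let w = z − z₀, so z = z₀ + w.
Then -9 − z = -9 − (z₀ + w) = (-9 − z₀) − w = -4 − w.
f(z) = 1/(-4 − w) = (1/(-4)) · 1/(1 − w/(-4)) = Σ_{n≥0} w^n / (-4)^(n+1).
So c_n = 1/(-4)^(n+1):
  c_0 = 1/(-4)^1 = -1/4.
  c_1 = 1/(-4)^2 = 1/16.
  c_2 = 1/(-4)^3 = -1/64.
  c_3 = 1/(-4)^4 = 1/256.
The series is valid for |w/d| < 1, i.e. |z − z₀| < |d|.
Radius of convergence: R = |-9 − z₀| = |-4| = 4 (distance from z₀ to the singularity z = -9).

c_0 = -1/4, c_1 = 1/16, c_2 = -1/64, c_3 = 1/256; R = 4.


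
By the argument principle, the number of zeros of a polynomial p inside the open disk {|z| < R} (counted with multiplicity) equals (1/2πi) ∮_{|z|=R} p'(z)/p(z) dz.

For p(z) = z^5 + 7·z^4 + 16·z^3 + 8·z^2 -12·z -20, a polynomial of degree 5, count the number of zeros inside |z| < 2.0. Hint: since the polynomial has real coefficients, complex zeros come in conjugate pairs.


The zeros of p are: (-3 + 1i), (-3 - 1i), 1, (-1 + 1i), (-1 - 1i).
Their magnitudes are: 3.162, 3.162, 1, 1.414, 1.414.
Zeros with |z| < R = 2.0: 1, (-1 + 1i), (-1 - 1i).
Count = 3.
By the argument principle, (1/2πi) ∮_{|z|=R} p'(z)/p(z) dz equals exactly this count.

Number of zeros inside |z| < 2.0: 3.


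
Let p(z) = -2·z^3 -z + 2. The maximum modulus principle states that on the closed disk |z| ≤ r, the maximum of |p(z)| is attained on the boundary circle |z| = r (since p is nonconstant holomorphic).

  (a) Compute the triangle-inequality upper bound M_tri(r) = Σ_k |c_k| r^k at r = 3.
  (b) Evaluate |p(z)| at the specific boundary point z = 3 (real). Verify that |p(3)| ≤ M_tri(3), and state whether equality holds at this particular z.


Coefficients: c_0 = 2, c_1 = -1, c_2 = 0, c_3 = -2. Radius r = 3.
Part (a). Triangle bound: M_tri(r) = Σ_k |c_k| r^k
  = |2|·3^0 + |-1|·3^1 + |0|·3^2 + |-2|·3^3
  = 2 + 3 + 0 + 54 = 59.
This bounds M(r) := max_{|z|=r} |p(z)| from above; equality holds iff all terms c_k z^k can be made to align in phase at a single z on |z|=r.
Part (b). At z = 3 (real, on the circle |z| = r):
  p(3) = (2)·3^0 + (-1)·3^1 + (0)·3^2 + (-2)·3^3 = -55.
  |p(3)| = 55.
Check: |p(3)| = 55 ≤ 59 = M_tri(3). ✓ Equality does not hold at z = 3 (the coefficients have mixed signs, so the terms do not all align in phase there).

M_tri(3) = 59; |p(3)| = 55; equality at z=3: no.


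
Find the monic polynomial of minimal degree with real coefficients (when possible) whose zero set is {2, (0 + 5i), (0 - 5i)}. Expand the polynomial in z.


The polynomial is p(z) = ∏_{α ∈ S} (z − α), where S = {2, (0 + 5i), (0 - 5i)}.
Expanding the product yields: p(z) = z^3 -2·z^2 + 25·z -50.
Note conjugate pairs combine to real quadratics: (z − (0+5i))(z − (0−5i)) = z² + 25.
The resulting polynomial has degree 3 and real coefficients as required.

p(z) = z^3 -2·z^2 + 25·z -50.


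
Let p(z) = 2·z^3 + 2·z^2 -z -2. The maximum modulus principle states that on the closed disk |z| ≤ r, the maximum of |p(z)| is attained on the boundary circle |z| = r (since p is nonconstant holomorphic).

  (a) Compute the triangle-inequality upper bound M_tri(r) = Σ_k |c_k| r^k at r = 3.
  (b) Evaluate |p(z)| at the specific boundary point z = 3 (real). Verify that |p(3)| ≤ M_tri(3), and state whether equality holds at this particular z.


Coefficients: c_0 = -2, c_1 = -1, c_2 = 2, c_3 = 2. Radius r = 3.
Part (a). Triangle bound: M_tri(r) = Σ_k |c_k| r^k
  = |-2|·3^0 + |-1|·3^1 + |2|·3^2 + |2|·3^3
  = 2 + 3 + 18 + 54 = 77.
This bounds M(r) := max_{|z|=r} |p(z)| from above; equality holds iff all terms c_k z^k can be made to align in phase at a single z on |z|=r.
Part (b). At z = 3 (real, on the circle |z| = r):
  p(3) = (-2)·3^0 + (-1)·3^1 + (2)·3^2 + (2)·3^3 = 67.
  |p(3)| = 67.
Check: |p(3)| = 67 ≤ 77 = M_tri(3). ✓ Equality does not hold at z = 3 (the coefficients have mixed signs, so the terms do not all align in phase there).

M_tri(3) = 77; |p(3)| = 67; equality at z=3: no.


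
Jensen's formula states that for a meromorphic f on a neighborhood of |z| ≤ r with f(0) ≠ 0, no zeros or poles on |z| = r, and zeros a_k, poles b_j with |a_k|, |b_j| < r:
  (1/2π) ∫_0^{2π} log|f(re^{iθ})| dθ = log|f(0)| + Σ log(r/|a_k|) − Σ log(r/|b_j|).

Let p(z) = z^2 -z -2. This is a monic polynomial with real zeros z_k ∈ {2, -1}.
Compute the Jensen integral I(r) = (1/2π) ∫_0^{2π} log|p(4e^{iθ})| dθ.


Zeros: -1, 2; r = 4.
Inside |z| < r: -1, 2. Outside (|z| ≥ r): ∅.
p(0) = -2, so log|p(0)| = log(2) = 0.6931.
Apply Jensen: I(r) = log|p(0)| + Σ_k log(r/|z_k|), summed over zeros inside |z| < r.
  log(r/|z_k|) for z_k = 2: log(4/2) = 0.6931
  log(r/|z_k|) for z_k = -1: log(4/1) = 1.3863
Sum over inside zeros: 2.0794.
I(r) = log|p(0)| + (inside sum) = 0.6931 + 2.0794 = 2.7726.
Closed form (all zeros inside, monic): I(r) = n·log(r) = 2·log(4) = 2.7726. ✓

I(r) ≈ 2.7726.


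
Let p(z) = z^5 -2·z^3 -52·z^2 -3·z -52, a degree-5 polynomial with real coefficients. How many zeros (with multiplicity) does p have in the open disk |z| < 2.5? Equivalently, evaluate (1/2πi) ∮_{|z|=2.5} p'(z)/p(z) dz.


The zeros of p are: (0 + 1i), (0 - 1i), (-2 + 3i), (-2 - 3i), 4.
Their magnitudes are: 1, 1, 3.606, 3.606, 4.
Zeros with |z| < R = 2.5: (0 + 1i), (0 - 1i).
Count = 2.
By the argument principle, (1/2πi) ∮_{|z|=R} p'(z)/p(z) dz equals exactly this count.

Number of zeros inside |z| < 2.5: 2.


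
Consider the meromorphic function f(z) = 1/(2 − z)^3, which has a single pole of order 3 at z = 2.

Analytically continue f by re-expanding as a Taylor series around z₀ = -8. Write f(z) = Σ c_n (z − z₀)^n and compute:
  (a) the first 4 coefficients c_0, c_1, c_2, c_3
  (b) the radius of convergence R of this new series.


Let w = z − z₀, so z = z₀ + w.
Then 2 − z = 2 − (z₀ + w) = (2 − z₀) − w = 10 − w.
f(z) = 1/(10 − w)^3 = (1/(10)^3) · (1 − w/(10))^{−3}.
By the binomial series (1−u)^{−3} = Σ_{n≥0} C(n+2, 2) u^n for |u|<1, with u = w/(10):
  c_n = C(n+2, 2) / (10)^(n+3).
  c_0 = 1/(10)^3 = 1/1000.
  c_1 = 3/(10)^4 = 3/10000.
  c_2 = 6/(10)^5 = 3/50000.
  c_3 = 10/(10)^6 = 1/100000.
The series is valid for |w/d| < 1, i.e. |z − z₀| < |d|.
Radius of convergence: R = |2 − z₀| = |10| = 10 (distance from z₀ to the singularity z = 2).

c_0 = 1/1000, c_1 = 3/10000, c_2 = 3/50000, c_3 = 1/100000; R = 10.


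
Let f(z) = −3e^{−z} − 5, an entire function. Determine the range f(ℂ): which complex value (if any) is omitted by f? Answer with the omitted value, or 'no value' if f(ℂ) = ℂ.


Little Picard bounds the complement of f(ℂ) to at most one point.
e^{−z} is never zero on ℂ, so -3·e^{−z} takes every value in ℂ ∖ {0}. Adding -5 shifts the range to ℂ ∖ {-5}. Thus f omits exactly the value -5.

Omitted value: -5.


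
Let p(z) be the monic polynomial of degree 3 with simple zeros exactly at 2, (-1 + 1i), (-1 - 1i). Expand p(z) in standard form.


The polynomial is p(z) = ∏_{α ∈ S} (z − α), where S = {2, (-1 + 1i), (-1 - 1i)}.
Expanding the product yields: p(z) = z^3 -2·z -4.
Note conjugate pairs combine to real quadratics: (z − (-1+1i))(z − (-1−1i)) = z² + 2z + 2.
The resulting polynomial has degree 3 and real coefficients as required.

p(z) = z^3 -2·z -4.


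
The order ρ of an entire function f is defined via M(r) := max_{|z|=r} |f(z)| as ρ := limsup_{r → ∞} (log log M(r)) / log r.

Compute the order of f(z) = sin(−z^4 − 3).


Write sin(w) = (e^{iw} ± e^{−iw})/(2 or 2i), so |sin(w)| ≤ e^{|w|}. With w = −z^4 − 3, |w| ≤ 1r^4 + 3 on |z|=r, giving M(r) ≤ e^{1r^4 + 3} and ρ ≤ 4. For the lower bound, choose z on |z|=r with -1z^4 purely imaginary of modulus 1r^4; then |sin(−z^4 − 3)| grows like e^{1r^4}/2, so ρ ≥ 4. Hence ρ = 4.
Therefore ρ = 4.

Order ρ = 4.


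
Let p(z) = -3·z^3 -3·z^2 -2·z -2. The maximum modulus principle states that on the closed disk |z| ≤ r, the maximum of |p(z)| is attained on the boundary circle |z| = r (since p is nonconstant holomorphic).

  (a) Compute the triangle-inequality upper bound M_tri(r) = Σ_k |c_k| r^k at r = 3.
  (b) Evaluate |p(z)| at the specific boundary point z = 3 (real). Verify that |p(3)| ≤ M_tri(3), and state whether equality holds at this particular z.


Coefficients: c_0 = -2, c_1 = -2, c_2 = -3, c_3 = -3. Radius r = 3.
Part (a). Triangle bound: M_tri(r) = Σ_k |c_k| r^k
  = |-2|·3^0 + |-2|·3^1 + |-3|·3^2 + |-3|·3^3
  = 2 + 6 + 27 + 81 = 116.
This bounds M(r) := max_{|z|=r} |p(z)| from above; equality holds iff all terms c_k z^k can be made to align in phase at a single z on |z|=r.
Part (b). At z = 3 (real, on the circle |z| = r):
  p(3) = (-2)·3^0 + (-2)·3^1 + (-3)·3^2 + (-3)·3^3 = -116.
  |p(3)| = 116.
Since all nonzero coefficients share the same sign, |p(3)| = 116 = M_tri(3); the triangle bound is attained at z = 3, so in fact M(r) = 116.

M_tri(3) = 116; |p(3)| = 116; equality at z=3: yes.


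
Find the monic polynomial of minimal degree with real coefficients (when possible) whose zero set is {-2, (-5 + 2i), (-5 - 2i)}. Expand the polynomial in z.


The polynomial is p(z) = ∏_{α ∈ S} (z − α), where S = {-2, (-5 + 2i), (-5 - 2i)}.
Expanding the product yields: p(z) = z^3 + 12·z^2 + 49·z + 58.
Note conjugate pairs combine to real quadratics: (z − (-5+2i))(z − (-5−2i)) = z² + 10z + 29.
The resulting polynomial has degree 3 and real coefficients as required.

p(z) = z^3 + 12·z^2 + 49·z + 58.


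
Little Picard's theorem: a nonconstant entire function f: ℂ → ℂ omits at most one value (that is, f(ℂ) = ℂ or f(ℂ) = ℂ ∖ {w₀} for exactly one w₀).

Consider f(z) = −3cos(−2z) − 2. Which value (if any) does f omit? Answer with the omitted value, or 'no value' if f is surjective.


Little Picard bounds the complement of f(ℂ) to at most one point.
cos is entire and surjective onto ℂ: for every w ∈ ℂ, cos(ζ) = w has a solution ζ ∈ ℂ (e.g., via the complex inverse arccos). With ζ = −2z this gives z = ζ/(-2). Then -3·cos(−2z) takes every value in -3·ℂ = ℂ, and adding -2 is a bijection of ℂ. So f is surjective and omits no value. (Note: only on the real line is cos bounded by [−1, 1].)

Omitted value: no value.


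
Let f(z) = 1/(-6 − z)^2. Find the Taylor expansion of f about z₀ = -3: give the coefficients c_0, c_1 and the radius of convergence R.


Let w = z − z₀, so z = z₀ + w.
Then -6 − z = -6 − (z₀ + w) = (-6 − z₀) − w = -3 − w.
f(z) = 1/(-3 − w)^2 = (1/(-3)^2) · (1 − w/(-3))^{−2}.
By the binomial series (1−u)^{−2} = Σ_{n≥0} C(n+1, 1) u^n for |u|<1, with u = w/(-3):
  c_n = C(n+1, 1) / (-3)^(n+2).
  c_0 = 1/(-3)^2 = 1/9.
  c_1 = 2/(-3)^3 = -2/27.
The series is valid for |w/d| < 1, i.e. |z − z₀| < |d|.
Radius of convergence: R = |-6 − z₀| = |-3| = 3 (distance from z₀ to the singularity z = -6).

c_0 = 1/9, c_1 = -2/27; R = 3.


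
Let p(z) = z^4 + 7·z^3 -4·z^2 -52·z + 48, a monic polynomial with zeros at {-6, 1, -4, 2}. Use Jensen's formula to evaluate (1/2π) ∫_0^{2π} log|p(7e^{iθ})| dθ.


Zeros: -6, -4, 1, 2; r = 7.
Inside |z| < r: -6, -4, 1, 2. Outside (|z| ≥ r): ∅.
p(0) = 48, so log|p(0)| = log(48) = 3.8712.
Apply Jensen: I(r) = log|p(0)| + Σ_k log(r/|z_k|), summed over zeros inside |z| < r.
  log(r/|z_k|) for z_k = -6: log(7/6) = 0.1542
  log(r/|z_k|) for z_k = 1: log(7/1) = 1.9459
  log(r/|z_k|) for z_k = -4: log(7/4) = 0.5596
  log(r/|z_k|) for z_k = 2: log(7/2) = 1.2528
Sum over inside zeros: 3.9124.
I(r) = log|p(0)| + (inside sum) = 3.8712 + 3.9124 = 7.7836.
Closed form (all zeros inside, monic): I(r) = n·log(r) = 4·log(7) = 7.7836. ✓

I(r) ≈ 7.7836.


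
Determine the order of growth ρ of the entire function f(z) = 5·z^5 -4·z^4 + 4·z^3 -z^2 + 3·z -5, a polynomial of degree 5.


|f(z)| ≤ Σ|c_k|·r^k = O(r^5) as r → ∞. Polynomial growth is O(e^{r^ε}) for every ε > 0 (since r^5/e^{r^ε} → 0), so ρ ≤ ε for all ε > 0, i.e. ρ = 0. Every nonconstant polynomial has order 0.
Therefore ρ = 0.

Order ρ = 0.


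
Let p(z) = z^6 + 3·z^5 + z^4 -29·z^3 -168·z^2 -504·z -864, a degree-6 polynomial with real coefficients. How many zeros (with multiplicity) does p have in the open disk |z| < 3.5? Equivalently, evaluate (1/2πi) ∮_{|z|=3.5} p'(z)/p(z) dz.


The zeros of p are: -3, 4, (-2 + 2i), (-2 - 2i), (0 + 3i), (0 - 3i).
Their magnitudes are: 3, 4, 2.828, 2.828, 3, 3.
Zeros with |z| < R = 3.5: -3, (-2 + 2i), (-2 - 2i), (0 + 3i), (0 - 3i).
Count = 5.
By the argument principle, (1/2πi) ∮_{|z|=R} p'(z)/p(z) dz equals exactly this count.

Number of zeros inside |z| < 3.5: 5.


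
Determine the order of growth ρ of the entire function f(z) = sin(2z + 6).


sin(w) is a linear combination of e^{iw} and e^{−iw} (or e^w, e^{−w} in the hyperbolic case), so |sin(w)| ≤ e^{|w|}. With w = 2z + 6, |w| ≤ 2|z| + 6 = 2r + 6 on |z| = r, giving M(r) ≤ e^{2r + 6}, so ρ ≤ 1. On a suitable ray (z = it for sin/cos; z = t for sinh/cosh, t real → ∞), |sin(2z + 6)| grows like e^{2|t|}/2, so ρ ≥ 1. Hence ρ = 1.
Therefore ρ = 1.

Order ρ = 1.


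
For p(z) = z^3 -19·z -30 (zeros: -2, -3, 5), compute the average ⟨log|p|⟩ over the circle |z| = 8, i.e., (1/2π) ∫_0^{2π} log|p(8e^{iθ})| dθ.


Zeros: -3, -2, 5; r = 8.
Inside |z| < r: -3, -2, 5. Outside (|z| ≥ r): ∅.
p(0) = -30, so log|p(0)| = log(30) = 3.4012.
Apply Jensen: I(r) = log|p(0)| + Σ_k log(r/|z_k|), summed over zeros inside |z| < r.
  log(r/|z_k|) for z_k = -2: log(8/2) = 1.3863
  log(r/|z_k|) for z_k = -3: log(8/3) = 0.9808
  log(r/|z_k|) for z_k = 5: log(8/5) = 0.4700
Sum over inside zeros: 2.8371.
I(r) = log|p(0)| + (inside sum) = 3.4012 + 2.8371 = 6.2383.
Closed form (all zeros inside, monic): I(r) = n·log(r) = 3·log(8) = 6.2383. ✓

I(r) ≈ 6.2383.


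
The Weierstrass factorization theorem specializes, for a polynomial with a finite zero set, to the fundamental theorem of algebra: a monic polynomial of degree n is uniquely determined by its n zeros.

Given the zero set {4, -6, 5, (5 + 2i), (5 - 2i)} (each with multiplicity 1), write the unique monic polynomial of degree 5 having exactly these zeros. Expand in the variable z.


The polynomial is p(z) = ∏_{α ∈ S} (z − α), where S = {4, -6, 5, (5 + 2i), (5 - 2i)}.
Expanding the product yields: p(z) = z^5 -13·z^4 + 25·z^3 + 373·z^2 -2186·z + 3480.
Note conjugate pairs combine to real quadratics: (z − (5+2i))(z − (5−2i)) = z² − 10z + 29.
The resulting polynomial has degree 5 and real coefficients as required.

p(z) = z^5 -13·z^4 + 25·z^3 + 373·z^2 -2186·z + 3480.


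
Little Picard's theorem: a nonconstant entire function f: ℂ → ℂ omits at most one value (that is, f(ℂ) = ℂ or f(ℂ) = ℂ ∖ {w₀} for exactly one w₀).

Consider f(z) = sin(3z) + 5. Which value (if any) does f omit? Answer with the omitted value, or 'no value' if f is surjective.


Little Picard bounds the complement of f(ℂ) to at most one point.
sin is entire and surjective onto ℂ: for every w ∈ ℂ, sin(ζ) = w has a solution ζ ∈ ℂ (e.g., via the complex inverse arcsin). With ζ = 3z this gives z = ζ/(3). Then 1·sin(3z) takes every value in 1·ℂ = ℂ, and adding 5 is a bijection of ℂ. So f is surjective and omits no value. (Note: only on the real line is sin bounded by [−1, 1].)

Omitted value: no value.


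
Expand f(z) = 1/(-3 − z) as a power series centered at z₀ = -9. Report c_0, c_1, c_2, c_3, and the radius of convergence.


Let w = z − z₀, so z = z₀ + w.
Then -3 − z = -3 − (z₀ + w) = (-3 − z₀) − w = 6 − w.
f(z) = 1/(6 − w) = (1/(6)) · 1/(1 − w/(6)) = Σ_{n≥0} w^n / (6)^(n+1).
So c_n = 1/(6)^(n+1):
  c_0 = 1/(6)^1 = 1/6.
  c_1 = 1/(6)^2 = 1/36.
  c_2 = 1/(6)^3 = 1/216.
  c_3 = 1/(6)^4 = 1/1296.
The series is valid for |w/d| < 1, i.e. |z − z₀| < |d|.
Radius of convergence: R = |-3 − z₀| = |6| = 6 (distance from z₀ to the singularity z = -3).

c_0 = 1/6, c_1 = 1/36, c_2 = 1/216, c_3 = 1/1296; R = 6.


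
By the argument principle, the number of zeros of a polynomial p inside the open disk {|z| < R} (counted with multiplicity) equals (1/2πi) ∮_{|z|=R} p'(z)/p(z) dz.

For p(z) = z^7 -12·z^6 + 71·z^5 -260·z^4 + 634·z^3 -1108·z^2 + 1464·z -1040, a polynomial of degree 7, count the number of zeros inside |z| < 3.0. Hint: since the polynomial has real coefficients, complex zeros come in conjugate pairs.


The zeros of p are: (0 + 2i), (0 - 2i), (3 + 1i), (3 - 1i), (2 + 3i), (2 - 3i), 2.
Their magnitudes are: 2, 2, 3.162, 3.162, 3.606, 3.606, 2.
Zeros with |z| < R = 3.0: (0 + 2i), (0 - 2i), 2.
Count = 3.
By the argument principle, (1/2πi) ∮_{|z|=R} p'(z)/p(z) dz equals exactly this count.

Number of zeros inside |z| < 3.0: 3.


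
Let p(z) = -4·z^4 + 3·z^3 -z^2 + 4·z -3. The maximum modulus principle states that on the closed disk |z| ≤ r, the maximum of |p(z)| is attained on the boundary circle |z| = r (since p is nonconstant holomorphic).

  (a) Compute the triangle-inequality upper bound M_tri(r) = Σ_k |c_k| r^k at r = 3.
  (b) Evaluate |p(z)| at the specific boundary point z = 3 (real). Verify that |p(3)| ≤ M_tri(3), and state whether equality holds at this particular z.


Coefficients: c_0 = -3, c_1 = 4, c_2 = -1, c_3 = 3, c_4 = -4. Radius r = 3.
Part (a). Triangle bound: M_tri(r) = Σ_k |c_k| r^k
  = |-3|·3^0 + |4|·3^1 + |-1|·3^2 + |3|·3^3 + |-4|·3^4
  = 3 + 12 + 9 + 81 + 324 = 429.
This bounds M(r) := max_{|z|=r} |p(z)| from above; equality holds iff all terms c_k z^k can be made to align in phase at a single z on |z|=r.
Part (b). At z = 3 (real, on the circle |z| = r):
  p(3) = (-3)·3^0 + (4)·3^1 + (-1)·3^2 + (3)·3^3 + (-4)·3^4 = -243.
  |p(3)| = 243.
Check: |p(3)| = 243 ≤ 429 = M_tri(3). ✓ Equality does not hold at z = 3 (the coefficients have mixed signs, so the terms do not all align in phase there).

M_tri(3) = 429; |p(3)| = 243; equality at z=3: no.


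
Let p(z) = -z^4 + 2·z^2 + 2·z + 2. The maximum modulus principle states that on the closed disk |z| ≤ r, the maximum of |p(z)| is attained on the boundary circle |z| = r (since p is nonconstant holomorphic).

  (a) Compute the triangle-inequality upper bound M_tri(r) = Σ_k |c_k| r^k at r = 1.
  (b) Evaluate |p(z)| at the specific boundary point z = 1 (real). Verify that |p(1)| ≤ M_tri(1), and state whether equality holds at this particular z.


Coefficients: c_0 = 2, c_1 = 2, c_2 = 2, c_3 = 0, c_4 = -1. Radius r = 1.
Part (a). Triangle bound: M_tri(r) = Σ_k |c_k| r^k
  = |2|·1^0 + |2|·1^1 + |2|·1^2 + |0|·1^3 + |-1|·1^4
  = 2 + 2 + 2 + 0 + 1 = 7.
This bounds M(r) := max_{|z|=r} |p(z)| from above; equality holds iff all terms c_k z^k can be made to align in phase at a single z on |z|=r.
Part (b). At z = 1 (real, on the circle |z| = r):
  p(1) = (2)·1^0 + (2)·1^1 + (2)·1^2 + (0)·1^3 + (-1)·1^4 = 5.
  |p(1)| = 5.
Check: |p(1)| = 5 ≤ 7 = M_tri(1). ✓ Equality does not hold at z = 1 (the coefficients have mixed signs, so the terms do not all align in phase there).

M_tri(1) = 7; |p(1)| = 5; equality at z=1: no.
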